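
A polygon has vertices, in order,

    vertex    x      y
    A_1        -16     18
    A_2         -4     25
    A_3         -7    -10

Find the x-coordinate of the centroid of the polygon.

-9

Apply Gauss's area formula. First the cross-terms c_i = x_i·y_{i+1} − x_{i+1}·y_i:
  -328, 215, -286  ⇒  2A = -399, A = -199.5.
Then Σ (x_i + x_{i+1})·c_i = 10773, so x̄ = 10773 / (6·(-199.5)) = -9.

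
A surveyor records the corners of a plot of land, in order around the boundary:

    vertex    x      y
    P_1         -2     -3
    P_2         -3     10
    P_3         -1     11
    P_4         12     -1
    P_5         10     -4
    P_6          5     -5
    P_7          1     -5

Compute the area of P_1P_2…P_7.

142

Σ = (-29) + (-23) + (-131) + (-38) + (-30) + (-20) + (-13) = -284
Area = |Σ|/2 = 142.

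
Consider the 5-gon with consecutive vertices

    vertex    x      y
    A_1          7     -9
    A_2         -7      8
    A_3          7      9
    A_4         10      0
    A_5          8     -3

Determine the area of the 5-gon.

Apply the shoelace (surveyor's) formula: 2A = Σ (x_i·y_{i+1} − x_{i+1}·y_i), indices taken mod 5.
Cross-terms: -7, -119, -90, -30, -51  ⇒  Σ = -297
Area = |Σ|/2 = 148.5.

148.5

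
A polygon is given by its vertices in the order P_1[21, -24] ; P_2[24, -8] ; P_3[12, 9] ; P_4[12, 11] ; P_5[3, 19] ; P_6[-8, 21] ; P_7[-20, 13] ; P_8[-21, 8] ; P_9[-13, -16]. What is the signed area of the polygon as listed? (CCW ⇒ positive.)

1335.5

Σ = (408) + (312) + (24) + (195) + (215) + (316) + (113) + (440) + (648) = 2671
Signed area = Σ/2 = 1335.5 (positive ⇒ counter-clockwise traversal).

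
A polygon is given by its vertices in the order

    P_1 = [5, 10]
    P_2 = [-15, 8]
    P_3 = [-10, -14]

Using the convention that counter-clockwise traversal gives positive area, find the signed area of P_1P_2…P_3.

Σ = (190) + (290) + (-30) = 450
Signed area = Σ/2 = 225 (positive ⇒ counter-clockwise traversal).

225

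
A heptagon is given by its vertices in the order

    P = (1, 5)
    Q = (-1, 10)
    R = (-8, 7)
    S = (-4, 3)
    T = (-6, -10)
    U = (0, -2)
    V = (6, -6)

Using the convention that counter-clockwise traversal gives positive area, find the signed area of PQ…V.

Apply the shoelace formula: 2A = Σ (x_i·y_{i+1} − x_{i+1}·y_i), indices taken mod 7.
P→Q: (1)(10) − (-1)(5) = 15
Q→R: (-1)(7) − (-8)(10) = 73
R→S: (-8)(3) − (-4)(7) = 4
S→T: (-4)(-10) − (-6)(3) = 58
T→U: (-6)(-2) − (0)(-10) = 12
U→V: (0)(-6) − (6)(-2) = 12
V→P: (6)(5) − (1)(-6) = 36
Σ = 210
Signed area = Σ/2 = 105 (positive ⇒ counter-clockwise traversal).

105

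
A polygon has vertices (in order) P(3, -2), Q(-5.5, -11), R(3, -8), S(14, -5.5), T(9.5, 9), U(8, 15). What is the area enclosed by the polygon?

158.125

Apply the shoelace (surveyor's) formula: 2A = Σ (x_i·y_{i+1} − x_{i+1}·y_i), indices taken mod 6.
Σ = (-44) + (77) + (95.5) + (178.25) + (70.5) + (-61) = 316.25
Area = |Σ|/2 = 158.125.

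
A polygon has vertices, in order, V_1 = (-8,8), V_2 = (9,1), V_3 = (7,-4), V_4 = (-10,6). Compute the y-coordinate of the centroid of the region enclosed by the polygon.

Apply the surveyor's formula. First the cross-terms c_i = x_i·y_{i+1} − x_{i+1}·y_i:
  -80, -43, 2, -32  ⇒  2A = -153, A = -76.5.
Then Σ (y_i + y_{i+1})·c_i = -1035, so ȳ = -1035 / (6·(-76.5)) = 115/51.

115/51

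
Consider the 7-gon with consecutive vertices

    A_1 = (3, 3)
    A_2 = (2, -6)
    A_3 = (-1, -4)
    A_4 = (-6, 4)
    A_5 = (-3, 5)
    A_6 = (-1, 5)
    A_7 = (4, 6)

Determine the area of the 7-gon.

63

Apply Gauss's area formula: 2A = Σ (x_i·y_{i+1} − x_{i+1}·y_i), indices taken mod 7.
A_1→A_2: (3)(-6) − (2)(3) = -24
A_2→A_3: (2)(-4) − (-1)(-6) = -14
A_3→A_4: (-1)(4) − (-6)(-4) = -28
A_4→A_5: (-6)(5) − (-3)(4) = -18
A_5→A_6: (-3)(5) − (-1)(5) = -10
A_6→A_7: (-1)(6) − (4)(5) = -26
A_7→A_1: (4)(3) − (3)(6) = -6
Σ = -126
Area = |Σ|/2 = 63.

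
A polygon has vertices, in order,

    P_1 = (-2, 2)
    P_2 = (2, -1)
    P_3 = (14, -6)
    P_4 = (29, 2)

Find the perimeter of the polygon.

|P_1P_2| = √((4)² + (-3)²) = √25 = 5
|P_2P_3| = √((12)² + (-5)²) = √169 = 13
|P_3P_4| = √((15)² + (8)²) = √289 = 17
|P_4P_1| = √((-31)² + (0)²) = √961 = 31
Perimeter = 5 + 13 + 17 + 31 = 66.

66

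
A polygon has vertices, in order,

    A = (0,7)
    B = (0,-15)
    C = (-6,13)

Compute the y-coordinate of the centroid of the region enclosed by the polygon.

Apply Gauss's area formula. First the cross-terms c_i = x_i·y_{i+1} − x_{i+1}·y_i:
  0, -90, -42  ⇒  2A = -132, A = -66.
Then Σ (y_i + y_{i+1})·c_i = -660, so ȳ = -660 / (6·(-66)) = 5/3.

5/3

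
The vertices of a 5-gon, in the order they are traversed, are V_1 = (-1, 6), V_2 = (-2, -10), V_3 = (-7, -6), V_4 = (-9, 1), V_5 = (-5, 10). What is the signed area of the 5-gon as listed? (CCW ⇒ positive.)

-101

Apply the surveyor's formula: 2A = Σ (x_i·y_{i+1} − x_{i+1}·y_i), indices taken mod 5.
V_1→V_2: (-1)(-10) − (-2)(6) = 22
V_2→V_3: (-2)(-6) − (-7)(-10) = -58
V_3→V_4: (-7)(1) − (-9)(-6) = -61
V_4→V_5: (-9)(10) − (-5)(1) = -85
V_5→V_1: (-5)(6) − (-1)(10) = -20
Σ = -202
Signed area = Σ/2 = -101 (negative ⇒ clockwise traversal).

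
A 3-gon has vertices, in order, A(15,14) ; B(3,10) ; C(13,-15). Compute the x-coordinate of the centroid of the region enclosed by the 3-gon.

Apply the shoelace formula. First the cross-terms c_i = x_i·y_{i+1} − x_{i+1}·y_i:
  108, -175, 407  ⇒  2A = 340, A = 170.
Then Σ (x_i + x_{i+1})·c_i = 10540, so x̄ = 10540 / (6·170) = 31/3.

31/3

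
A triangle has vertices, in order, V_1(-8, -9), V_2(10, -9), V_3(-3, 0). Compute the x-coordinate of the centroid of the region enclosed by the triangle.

-1/3

Apply the shoelace formula. First the cross-terms c_i = x_i·y_{i+1} − x_{i+1}·y_i:
  162, -27, 27  ⇒  2A = 162, A = 81.
Then Σ (x_i + x_{i+1})·c_i = -162, so x̄ = -162 / (6·81) = -1/3.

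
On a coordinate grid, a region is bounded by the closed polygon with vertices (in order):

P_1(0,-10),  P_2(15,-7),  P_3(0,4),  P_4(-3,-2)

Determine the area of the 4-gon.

126

Apply the shoelace formula: 2A = Σ (x_i·y_{i+1} − x_{i+1}·y_i), indices taken mod 4.
Σ = (150) + (60) + (12) + (30) = 252
Area = |Σ|/2 = 126.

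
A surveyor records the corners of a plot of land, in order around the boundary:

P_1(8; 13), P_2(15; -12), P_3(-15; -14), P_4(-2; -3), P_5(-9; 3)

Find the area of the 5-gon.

419

Apply the shoelace (surveyor's) formula: 2A = Σ (x_i·y_{i+1} − x_{i+1}·y_i), indices taken mod 5.
P_1→P_2: (8)(-12) − (15)(13) = -291
P_2→P_3: (15)(-14) − (-15)(-12) = -390
P_3→P_4: (-15)(-3) − (-2)(-14) = 17
P_4→P_5: (-2)(3) − (-9)(-3) = -33
P_5→P_1: (-9)(13) − (8)(3) = -141
Σ = -838
Area = |Σ|/2 = 419.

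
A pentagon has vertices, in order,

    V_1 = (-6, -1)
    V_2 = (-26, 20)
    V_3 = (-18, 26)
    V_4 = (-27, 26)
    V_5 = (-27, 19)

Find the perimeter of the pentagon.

84

|V_1V_2| = √((-20)² + (21)²) = √841 = 29
|V_2V_3| = √((8)² + (6)²) = √100 = 10
|V_3V_4| = √((-9)² + (0)²) = √81 = 9
|V_4V_5| = √((0)² + (-7)²) = √49 = 7
|V_5V_1| = √((21)² + (-20)²) = √841 = 29
Perimeter = 29 + 10 + 9 + 7 + 29 = 84.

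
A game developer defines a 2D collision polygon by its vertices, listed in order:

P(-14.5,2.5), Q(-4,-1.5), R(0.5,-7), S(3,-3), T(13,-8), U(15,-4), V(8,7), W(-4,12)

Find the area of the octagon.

294

Cross-terms: 31.75, 28.75, 19.5, 15, 68, 137, 124, 164  ⇒  Σ = 588
Area = |Σ|/2 = 294.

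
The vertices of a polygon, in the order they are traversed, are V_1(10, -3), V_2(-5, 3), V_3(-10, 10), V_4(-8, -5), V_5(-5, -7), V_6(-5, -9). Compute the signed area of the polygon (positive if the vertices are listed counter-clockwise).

Σ = (15) + (-20) + (130) + (31) + (10) + (105) = 271
Signed area = Σ/2 = 135.5 (positive ⇒ counter-clockwise traversal).

135.5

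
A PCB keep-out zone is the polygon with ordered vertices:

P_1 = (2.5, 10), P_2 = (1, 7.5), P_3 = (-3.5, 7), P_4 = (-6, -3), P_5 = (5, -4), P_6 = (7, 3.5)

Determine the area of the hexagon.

Apply Gauss's area formula: 2A = Σ (x_i·y_{i+1} − x_{i+1}·y_i), indices taken mod 6.
Σ = (8.75) + (33.25) + (52.5) + (39) + (45.5) + (61.25) = 240.25
Area = |Σ|/2 = 120.125.

120.125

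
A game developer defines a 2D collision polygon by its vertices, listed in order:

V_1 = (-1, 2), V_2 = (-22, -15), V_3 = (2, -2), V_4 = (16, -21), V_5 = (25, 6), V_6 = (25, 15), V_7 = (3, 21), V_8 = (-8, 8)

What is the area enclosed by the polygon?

816.5

Apply the shoelace (surveyor's) formula: 2A = Σ (x_i·y_{i+1} − x_{i+1}·y_i), indices taken mod 8.
V_1→V_2: (-1)(-15) − (-22)(2) = 59
V_2→V_3: (-22)(-2) − (2)(-15) = 74
V_3→V_4: (2)(-21) − (16)(-2) = -10
V_4→V_5: (16)(6) − (25)(-21) = 621
V_5→V_6: (25)(15) − (25)(6) = 225
V_6→V_7: (25)(21) − (3)(15) = 480
V_7→V_8: (3)(8) − (-8)(21) = 192
V_8→V_1: (-8)(2) − (-1)(8) = -8
Σ = 1633
Area = |Σ|/2 = 816.5.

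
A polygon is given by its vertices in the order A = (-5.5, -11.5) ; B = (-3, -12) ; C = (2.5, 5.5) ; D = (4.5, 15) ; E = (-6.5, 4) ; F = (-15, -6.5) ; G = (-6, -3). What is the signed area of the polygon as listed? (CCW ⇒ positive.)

Apply the surveyor's formula: 2A = Σ (x_i·y_{i+1} − x_{i+1}·y_i), indices taken mod 7.
Σ = (31.5) + (13.5) + (12.75) + (115.5) + (102.25) + (6) + (52.5) = 334
Signed area = Σ/2 = 167 (positive ⇒ counter-clockwise traversal).

167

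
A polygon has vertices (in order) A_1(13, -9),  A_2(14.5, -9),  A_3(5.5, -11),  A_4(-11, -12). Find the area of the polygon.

14.25

Σ = (13.5) + (-110) + (-187) + (255) = -28.5
Area = |Σ|/2 = 14.25.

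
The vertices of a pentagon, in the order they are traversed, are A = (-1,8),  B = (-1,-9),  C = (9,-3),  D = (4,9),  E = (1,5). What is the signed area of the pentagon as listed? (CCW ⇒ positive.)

109

Apply the surveyor's formula: 2A = Σ (x_i·y_{i+1} − x_{i+1}·y_i), indices taken mod 5.
Cross-terms: 17, 84, 93, 11, 13  ⇒  Σ = 218
Signed area = Σ/2 = 109 (positive ⇒ counter-clockwise traversal).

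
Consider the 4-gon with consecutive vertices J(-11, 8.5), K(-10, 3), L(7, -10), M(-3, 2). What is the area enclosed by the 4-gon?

Apply Gauss's area formula: 2A = Σ (x_i·y_{i+1} − x_{i+1}·y_i), indices taken mod 4.
J→K: (-11)(3) − (-10)(8.5) = 52
K→L: (-10)(-10) − (7)(3) = 79
L→M: (7)(2) − (-3)(-10) = -16
M→J: (-3)(8.5) − (-11)(2) = -3.5
Σ = 111.5
Area = |Σ|/2 = 55.75.

55.75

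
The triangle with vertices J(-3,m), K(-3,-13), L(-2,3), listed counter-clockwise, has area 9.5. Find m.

Write out the shoelace sum; only the two edges meeting at J involve m:
2·Area = [((-2)·m − (-3)·3) + ((-3)·(-13) − (-3)·m)] + -35
       = 1·m + 13 = 19
⇒ m = 6.

6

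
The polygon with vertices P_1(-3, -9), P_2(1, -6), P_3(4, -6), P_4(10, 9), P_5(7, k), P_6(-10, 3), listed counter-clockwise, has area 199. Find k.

10

Write out the shoelace sum; only the two edges meeting at P_5 involve k:
2·Area = [(10·k − 7·9) + (7·3 − (-10)·k)] + 240
       = 20·k + 198 = 398
⇒ k = 10.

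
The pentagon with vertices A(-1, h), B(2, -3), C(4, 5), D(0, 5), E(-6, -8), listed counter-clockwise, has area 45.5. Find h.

-3

Write out the shoelace sum; only the two edges meeting at A involve h:
2·Area = [((-6)·h − (-1)·(-8)) + ((-1)·(-3) − 2·h)] + 72
       = -8·h + 67 = 91
⇒ h = -3.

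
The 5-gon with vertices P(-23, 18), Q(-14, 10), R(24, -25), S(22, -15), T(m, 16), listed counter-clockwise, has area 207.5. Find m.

-19

Write out the shoelace sum; only the two edges meeting at T involve m:
2·Area = [(22·16 − m·(-15)) + (m·18 − (-23)·16)] + 322
       = 33·m + 1042 = 415
⇒ m = -19.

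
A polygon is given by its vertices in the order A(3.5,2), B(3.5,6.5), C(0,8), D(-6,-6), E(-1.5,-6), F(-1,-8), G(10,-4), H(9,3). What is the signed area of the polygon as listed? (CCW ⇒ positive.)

141.125

Apply the surveyor's formula: 2A = Σ (x_i·y_{i+1} − x_{i+1}·y_i), indices taken mod 8.
Cross-terms: 15.75, 28, 48, 27, 6, 84, 66, 7.5  ⇒  Σ = 282.25
Signed area = Σ/2 = 141.125 (positive ⇒ counter-clockwise traversal).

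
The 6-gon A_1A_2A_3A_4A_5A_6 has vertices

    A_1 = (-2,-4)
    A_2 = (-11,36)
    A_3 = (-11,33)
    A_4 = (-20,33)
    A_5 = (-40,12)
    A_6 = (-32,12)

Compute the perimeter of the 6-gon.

|A_1A_2| = √((-9)² + (40)²) = √1681 = 41
|A_2A_3| = √((0)² + (-3)²) = √9 = 3
|A_3A_4| = √((-9)² + (0)²) = √81 = 9
|A_4A_5| = √((-20)² + (-21)²) = √841 = 29
|A_5A_6| = √((8)² + (0)²) = √64 = 8
|A_6A_1| = √((30)² + (-16)²) = √1156 = 34
Perimeter = 41 + 3 + 9 + 29 + 8 + 34 = 124.

124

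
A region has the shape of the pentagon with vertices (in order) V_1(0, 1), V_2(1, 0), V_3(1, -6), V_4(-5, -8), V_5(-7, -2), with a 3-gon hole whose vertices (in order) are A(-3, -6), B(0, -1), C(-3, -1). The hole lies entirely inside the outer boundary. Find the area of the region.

Outer boundary:
Apply the shoelace formula: 2A = Σ (x_i·y_{i+1} − x_{i+1}·y_i), indices taken mod 5.
Cross-terms: -1, -6, -38, -46, -7  ⇒  Σ = -98
Area = |Σ|/2 = 49.
Hole:
Apply the surveyor's formula: 2A = Σ (x_i·y_{i+1} − x_{i+1}·y_i), indices taken mod 3.
Cross-terms: 3, -3, 15  ⇒  Σ = 15
Area = |Σ|/2 = 7.5.
Net area = 49 − 7.5 = 41.5.

41.5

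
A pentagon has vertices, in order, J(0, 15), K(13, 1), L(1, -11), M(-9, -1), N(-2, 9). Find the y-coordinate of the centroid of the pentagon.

233/207

Apply the shoelace formula. First the cross-terms c_i = x_i·y_{i+1} − x_{i+1}·y_i:
  -195, -144, -100, -83, -30  ⇒  2A = -552, A = -276.
Then Σ (y_i + y_{i+1})·c_i = -1864, so ȳ = -1864 / (6·(-276)) = 233/207.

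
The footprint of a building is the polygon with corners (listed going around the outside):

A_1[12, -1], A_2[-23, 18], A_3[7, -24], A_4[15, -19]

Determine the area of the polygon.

Σ = (193) + (426) + (227) + (213) = 1059
Area = |Σ|/2 = 529.5.

529.5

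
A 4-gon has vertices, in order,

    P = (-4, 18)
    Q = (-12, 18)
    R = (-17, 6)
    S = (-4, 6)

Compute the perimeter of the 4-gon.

|PQ| = √((-8)² + (0)²) = √64 = 8
|QR| = √((-5)² + (-12)²) = √169 = 13
|RS| = √((13)² + (0)²) = √169 = 13
|SP| = √((0)² + (12)²) = √144 = 12
Perimeter = 8 + 13 + 13 + 12 = 46.

46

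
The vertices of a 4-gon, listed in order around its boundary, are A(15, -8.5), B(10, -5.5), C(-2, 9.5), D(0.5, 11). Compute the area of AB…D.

Σ = (2.5) + (84) + (-26.75) + (-169.25) = -109.5
Area = |Σ|/2 = 54.75.

54.75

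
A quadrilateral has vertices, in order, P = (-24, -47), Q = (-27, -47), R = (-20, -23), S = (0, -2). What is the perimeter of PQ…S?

108

|PQ| = √((-3)² + (0)²) = √9 = 3
|QR| = √((7)² + (24)²) = √625 = 25
|RS| = √((20)² + (21)²) = √841 = 29
|SP| = √((-24)² + (-45)²) = √2601 = 51
Perimeter = 3 + 25 + 29 + 51 = 108.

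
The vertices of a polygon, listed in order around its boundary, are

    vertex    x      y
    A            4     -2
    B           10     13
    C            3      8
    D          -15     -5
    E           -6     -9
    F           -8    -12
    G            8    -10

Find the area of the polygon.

Σ = (72) + (41) + (105) + (105) + (0) + (176) + (24) = 523
Area = |Σ|/2 = 261.5.

261.5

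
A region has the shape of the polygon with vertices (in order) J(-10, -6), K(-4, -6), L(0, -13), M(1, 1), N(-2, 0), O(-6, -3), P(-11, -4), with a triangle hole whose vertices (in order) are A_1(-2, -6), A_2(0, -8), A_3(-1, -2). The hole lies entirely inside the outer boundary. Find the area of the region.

58

Outer boundary:
Apply Gauss's area formula: 2A = Σ (x_i·y_{i+1} − x_{i+1}·y_i), indices taken mod 7.
J→K: (-10)(-6) − (-4)(-6) = 36
K→L: (-4)(-13) − (0)(-6) = 52
L→M: (0)(1) − (1)(-13) = 13
M→N: (1)(0) − (-2)(1) = 2
N→O: (-2)(-3) − (-6)(0) = 6
O→P: (-6)(-4) − (-11)(-3) = -9
P→J: (-11)(-6) − (-10)(-4) = 26
Σ = 126
Area = |Σ|/2 = 63.
Hole:
Apply the shoelace formula: 2A = Σ (x_i·y_{i+1} − x_{i+1}·y_i), indices taken mod 3.
A_1→A_2: (-2)(-8) − (0)(-6) = 16
A_2→A_3: (0)(-2) − (-1)(-8) = -8
A_3→A_1: (-1)(-6) − (-2)(-2) = 2
Σ = 10
Area = |Σ|/2 = 5.
Net area = 63 − 5 = 58.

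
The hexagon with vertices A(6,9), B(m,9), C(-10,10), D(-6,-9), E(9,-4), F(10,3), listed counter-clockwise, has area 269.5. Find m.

1

The doubled signed area Σ (x_i y_{i+1} − x_{i+1} y_i) is linear in m.
With m=0 it equals 538; the coefficient of m is 1 (from the two edges through B).
So 1·m + 538 = 2·269.5 = 539 ⇒ m = 1.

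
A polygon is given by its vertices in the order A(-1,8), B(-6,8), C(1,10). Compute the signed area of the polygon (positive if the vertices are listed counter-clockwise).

Σ = (40) + (-68) + (18) = -10
Signed area = Σ/2 = -5 (negative ⇒ clockwise traversal).

-5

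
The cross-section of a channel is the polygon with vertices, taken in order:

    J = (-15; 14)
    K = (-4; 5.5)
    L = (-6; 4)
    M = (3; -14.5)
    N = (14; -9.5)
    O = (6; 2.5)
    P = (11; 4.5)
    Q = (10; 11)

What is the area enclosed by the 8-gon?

356.25

Cross-terms: -26.5, 17, 75, 174.5, 92, -0.5, 76, 305  ⇒  Σ = 712.5
Area = |Σ|/2 = 356.25.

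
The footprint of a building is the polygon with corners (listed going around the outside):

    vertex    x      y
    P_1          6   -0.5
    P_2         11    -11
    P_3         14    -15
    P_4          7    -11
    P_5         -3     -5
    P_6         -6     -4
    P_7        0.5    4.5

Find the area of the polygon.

129.375

Apply the shoelace formula: 2A = Σ (x_i·y_{i+1} − x_{i+1}·y_i), indices taken mod 7.
Cross-terms: -60.5, -11, -49, -68, -18, -25, -27.25  ⇒  Σ = -258.75
Area = |Σ|/2 = 129.375.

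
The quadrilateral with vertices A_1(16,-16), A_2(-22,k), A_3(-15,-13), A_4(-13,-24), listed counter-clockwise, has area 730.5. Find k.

The doubled signed area Σ (x_i y_{i+1} − x_{i+1} y_i) is linear in k.
With k=0 it equals 717; the coefficient of k is 31 (from the two edges through A_2).
So 31·k + 717 = 2·730.5 = 1461 ⇒ k = 24.

24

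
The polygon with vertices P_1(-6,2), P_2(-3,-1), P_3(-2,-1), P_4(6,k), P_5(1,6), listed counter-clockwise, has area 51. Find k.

-3

Write out the shoelace sum; only the two edges meeting at P_4 involve k:
2·Area = [((-2)·k − 6·(-1)) + (6·6 − 1·k)] + 51
       = -3·k + 93 = 102
⇒ k = -3.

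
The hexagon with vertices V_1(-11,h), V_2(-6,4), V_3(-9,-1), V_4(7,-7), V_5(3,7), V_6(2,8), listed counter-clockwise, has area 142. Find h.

6

The doubled signed area Σ (x_i y_{i+1} − x_{i+1} y_i) is linear in h.
With h=0 it equals 236; the coefficient of h is 8 (from the two edges through V_1).
So 8·h + 236 = 2·142 = 284 ⇒ h = 6.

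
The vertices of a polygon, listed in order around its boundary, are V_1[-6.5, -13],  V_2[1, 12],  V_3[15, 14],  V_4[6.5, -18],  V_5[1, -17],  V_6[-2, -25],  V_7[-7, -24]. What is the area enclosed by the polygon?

Apply the shoelace (surveyor's) formula: 2A = Σ (x_i·y_{i+1} − x_{i+1}·y_i), indices taken mod 7.
Σ = (-65) + (-166) + (-361) + (-92.5) + (-59) + (-127) + (-65) = -935.5
Area = |Σ|/2 = 467.75.

467.75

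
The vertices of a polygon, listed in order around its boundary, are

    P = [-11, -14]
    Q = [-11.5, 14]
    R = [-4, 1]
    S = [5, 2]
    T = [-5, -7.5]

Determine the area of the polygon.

161.75

Apply the surveyor's formula: 2A = Σ (x_i·y_{i+1} − x_{i+1}·y_i), indices taken mod 5.
P→Q: (-11)(14) − (-11.5)(-14) = -315
Q→R: (-11.5)(1) − (-4)(14) = 44.5
R→S: (-4)(2) − (5)(1) = -13
S→T: (5)(-7.5) − (-5)(2) = -27.5
T→P: (-5)(-14) − (-11)(-7.5) = -12.5
Σ = -323.5
Area = |Σ|/2 = 161.75.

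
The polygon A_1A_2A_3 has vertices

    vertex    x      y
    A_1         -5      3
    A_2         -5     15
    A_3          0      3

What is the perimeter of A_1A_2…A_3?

30

|A_1A_2| = √((0)² + (12)²) = √144 = 12
|A_2A_3| = √((5)² + (-12)²) = √169 = 13
|A_3A_1| = √((-5)² + (0)²) = √25 = 5
Perimeter = 12 + 13 + 5 = 30.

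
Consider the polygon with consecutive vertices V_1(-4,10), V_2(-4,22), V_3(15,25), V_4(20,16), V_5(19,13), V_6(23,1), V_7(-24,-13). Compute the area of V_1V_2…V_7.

Apply the shoelace (surveyor's) formula: 2A = Σ (x_i·y_{i+1} − x_{i+1}·y_i), indices taken mod 7.
Cross-terms: -48, -430, -260, -44, -280, -275, -292  ⇒  Σ = -1629
Area = |Σ|/2 = 814.5.

814.5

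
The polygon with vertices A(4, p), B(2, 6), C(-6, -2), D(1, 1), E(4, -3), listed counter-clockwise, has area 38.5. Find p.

Write out the shoelace sum; only the two edges meeting at A involve p:
2·Area = [(4·p − 4·(-3)) + (4·6 − 2·p)] + 21
       = 2·p + 57 = 77
⇒ p = 10.

10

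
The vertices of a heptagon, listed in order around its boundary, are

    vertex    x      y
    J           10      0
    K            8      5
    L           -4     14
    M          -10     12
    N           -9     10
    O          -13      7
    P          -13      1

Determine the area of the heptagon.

208.5

Apply the surveyor's formula: 2A = Σ (x_i·y_{i+1} − x_{i+1}·y_i), indices taken mod 7.
Cross-terms: 50, 132, 92, 8, 67, 78, -10  ⇒  Σ = 417
Area = |Σ|/2 = 208.5.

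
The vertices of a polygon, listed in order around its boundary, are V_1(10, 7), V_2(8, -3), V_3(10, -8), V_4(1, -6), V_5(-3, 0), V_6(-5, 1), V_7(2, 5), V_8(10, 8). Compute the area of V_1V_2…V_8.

132

Apply the surveyor's formula: 2A = Σ (x_i·y_{i+1} − x_{i+1}·y_i), indices taken mod 8.
V_1→V_2: (10)(-3) − (8)(7) = -86
V_2→V_3: (8)(-8) − (10)(-3) = -34
V_3→V_4: (10)(-6) − (1)(-8) = -52
V_4→V_5: (1)(0) − (-3)(-6) = -18
V_5→V_6: (-3)(1) − (-5)(0) = -3
V_6→V_7: (-5)(5) − (2)(1) = -27
V_7→V_8: (2)(8) − (10)(5) = -34
V_8→V_1: (10)(7) − (10)(8) = -10
Σ = -264
Area = |Σ|/2 = 132.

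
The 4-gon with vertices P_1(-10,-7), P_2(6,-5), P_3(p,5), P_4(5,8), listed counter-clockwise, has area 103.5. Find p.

5

The doubled signed area Σ (x_i y_{i+1} − x_{i+1} y_i) is linear in p.
With p=0 it equals 142; the coefficient of p is 13 (from the two edges through P_3).
So 13·p + 142 = 2·103.5 = 207 ⇒ p = 5.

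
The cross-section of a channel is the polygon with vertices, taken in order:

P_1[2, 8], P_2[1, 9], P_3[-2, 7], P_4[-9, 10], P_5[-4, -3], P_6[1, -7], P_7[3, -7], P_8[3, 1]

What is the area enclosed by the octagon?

118

Apply the surveyor's formula: 2A = Σ (x_i·y_{i+1} − x_{i+1}·y_i), indices taken mod 8.
P_1→P_2: (2)(9) − (1)(8) = 10
P_2→P_3: (1)(7) − (-2)(9) = 25
P_3→P_4: (-2)(10) − (-9)(7) = 43
P_4→P_5: (-9)(-3) − (-4)(10) = 67
P_5→P_6: (-4)(-7) − (1)(-3) = 31
P_6→P_7: (1)(-7) − (3)(-7) = 14
P_7→P_8: (3)(1) − (3)(-7) = 24
P_8→P_1: (3)(8) − (2)(1) = 22
Σ = 236
Area = |Σ|/2 = 118.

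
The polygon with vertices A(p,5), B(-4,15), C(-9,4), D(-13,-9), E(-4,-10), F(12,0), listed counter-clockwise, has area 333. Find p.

8

The doubled signed area Σ (x_i y_{i+1} − x_{i+1} y_i) is linear in p.
With p=0 it equals 546; the coefficient of p is 15 (from the two edges through A).
So 15·p + 546 = 2·333 = 666 ⇒ p = 8.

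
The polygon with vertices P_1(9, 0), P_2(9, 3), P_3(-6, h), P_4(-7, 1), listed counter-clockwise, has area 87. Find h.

The doubled signed area Σ (x_i y_{i+1} − x_{i+1} y_i) is linear in h.
With h=0 it equals 30; the coefficient of h is 16 (from the two edges through P_3).
So 16·h + 30 = 2·87 = 174 ⇒ h = 9.

9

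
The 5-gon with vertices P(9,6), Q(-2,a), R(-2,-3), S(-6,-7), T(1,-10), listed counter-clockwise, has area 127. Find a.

7

The doubled signed area Σ (x_i y_{i+1} − x_{i+1} y_i) is linear in a.
With a=0 it equals 177; the coefficient of a is 11 (from the two edges through Q).
So 11·a + 177 = 2·127 = 254 ⇒ a = 7.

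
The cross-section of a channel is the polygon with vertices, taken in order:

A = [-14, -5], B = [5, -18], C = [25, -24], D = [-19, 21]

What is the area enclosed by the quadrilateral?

A→B: (-14)(-18) − (5)(-5) = 277
B→C: (5)(-24) − (25)(-18) = 330
C→D: (25)(21) − (-19)(-24) = 69
D→A: (-19)(-5) − (-14)(21) = 389
Σ = 1065
Area = |Σ|/2 = 532.5.

532.5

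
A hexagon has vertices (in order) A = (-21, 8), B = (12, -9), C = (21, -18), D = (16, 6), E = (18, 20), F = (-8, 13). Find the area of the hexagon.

Apply the shoelace (surveyor's) formula: 2A = Σ (x_i·y_{i+1} − x_{i+1}·y_i), indices taken mod 6.
Cross-terms: 93, -27, 414, 212, 394, 209  ⇒  Σ = 1295
Area = |Σ|/2 = 647.5.

647.5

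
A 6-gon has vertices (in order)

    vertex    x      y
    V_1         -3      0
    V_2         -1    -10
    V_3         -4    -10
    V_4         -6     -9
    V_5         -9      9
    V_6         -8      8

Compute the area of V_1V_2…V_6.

Cross-terms: 30, -30, -24, -135, 0, 24  ⇒  Σ = -135
Area = |Σ|/2 = 67.5.

67.5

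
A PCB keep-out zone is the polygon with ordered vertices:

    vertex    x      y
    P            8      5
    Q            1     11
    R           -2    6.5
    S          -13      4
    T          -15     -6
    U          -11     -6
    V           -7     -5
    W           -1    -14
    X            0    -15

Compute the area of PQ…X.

295.5

Apply the shoelace formula: 2A = Σ (x_i·y_{i+1} − x_{i+1}·y_i), indices taken mod 9.
Cross-terms: 83, 28.5, 76.5, 138, 24, 13, 93, 15, 120  ⇒  Σ = 591
Area = |Σ|/2 = 295.5.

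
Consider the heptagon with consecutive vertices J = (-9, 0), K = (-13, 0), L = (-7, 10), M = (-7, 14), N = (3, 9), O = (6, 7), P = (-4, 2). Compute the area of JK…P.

119

Apply the surveyor's formula: 2A = Σ (x_i·y_{i+1} − x_{i+1}·y_i), indices taken mod 7.
J→K: (-9)(0) − (-13)(0) = 0
K→L: (-13)(10) − (-7)(0) = -130
L→M: (-7)(14) − (-7)(10) = -28
M→N: (-7)(9) − (3)(14) = -105
N→O: (3)(7) − (6)(9) = -33
O→P: (6)(2) − (-4)(7) = 40
P→J: (-4)(0) − (-9)(2) = 18
Σ = -238
Area = |Σ|/2 = 119.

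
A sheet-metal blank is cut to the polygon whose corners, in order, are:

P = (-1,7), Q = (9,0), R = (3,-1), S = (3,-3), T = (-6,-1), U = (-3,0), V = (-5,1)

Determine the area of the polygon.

Apply the shoelace (surveyor's) formula: 2A = Σ (x_i·y_{i+1} − x_{i+1}·y_i), indices taken mod 7.
Σ = (-63) + (-9) + (-6) + (-21) + (-3) + (-3) + (-34) = -139
Area = |Σ|/2 = 69.5.

69.5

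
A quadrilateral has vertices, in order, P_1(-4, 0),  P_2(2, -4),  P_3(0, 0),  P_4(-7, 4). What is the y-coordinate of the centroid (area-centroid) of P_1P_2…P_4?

Apply the surveyor's formula. First the cross-terms c_i = x_i·y_{i+1} − x_{i+1}·y_i:
  16, 0, 0, 16  ⇒  2A = 32, A = 16.
Then Σ (y_i + y_{i+1})·c_i = 0, so ȳ = 0 / (6·16) = 0.

0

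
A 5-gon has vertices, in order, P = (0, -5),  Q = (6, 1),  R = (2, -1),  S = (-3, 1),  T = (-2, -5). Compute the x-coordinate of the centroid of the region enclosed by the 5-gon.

Apply Gauss's area formula. First the cross-terms c_i = x_i·y_{i+1} − x_{i+1}·y_i:
  30, -8, -1, 17, 10  ⇒  2A = 48, A = 24.
Then Σ (x_i + x_{i+1})·c_i = 12, so x̄ = 12 / (6·24) = 1/12.

1/12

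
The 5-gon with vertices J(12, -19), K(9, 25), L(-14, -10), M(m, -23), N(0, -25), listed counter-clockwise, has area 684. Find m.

The doubled signed area Σ (x_i y_{i+1} − x_{i+1} y_i) is linear in m.
With m=0 it equals 1353; the coefficient of m is -15 (from the two edges through M).
So -15·m + 1353 = 2·684 = 1368 ⇒ m = -1.

-1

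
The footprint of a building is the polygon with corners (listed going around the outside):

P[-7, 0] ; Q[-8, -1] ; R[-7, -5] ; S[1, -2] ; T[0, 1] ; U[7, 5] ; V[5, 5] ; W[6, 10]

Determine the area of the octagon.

Σ = (7) + (33) + (19) + (1) + (-7) + (10) + (20) + (70) = 153
Area = |Σ|/2 = 76.5.

76.5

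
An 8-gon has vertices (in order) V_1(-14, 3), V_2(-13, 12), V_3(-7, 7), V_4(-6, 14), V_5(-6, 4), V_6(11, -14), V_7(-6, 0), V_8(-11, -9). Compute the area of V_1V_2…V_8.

140.5

Apply Gauss's area formula: 2A = Σ (x_i·y_{i+1} − x_{i+1}·y_i), indices taken mod 8.
Σ = (-129) + (-7) + (-56) + (60) + (40) + (-84) + (54) + (-159) = -281
Area = |Σ|/2 = 140.5.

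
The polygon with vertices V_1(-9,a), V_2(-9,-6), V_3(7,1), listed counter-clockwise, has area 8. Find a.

-5

Write out the shoelace sum; only the two edges meeting at V_1 involve a:
2·Area = [(7·a − (-9)·1) + ((-9)·(-6) − (-9)·a)] + 33
       = 16·a + 96 = 16
⇒ a = -5.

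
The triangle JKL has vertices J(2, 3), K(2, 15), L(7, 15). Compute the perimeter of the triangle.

30

|JK| = √((0)² + (12)²) = √144 = 12
|KL| = √((5)² + (0)²) = √25 = 5
|LJ| = √((-5)² + (-12)²) = √169 = 13
Perimeter = 12 + 5 + 13 = 30.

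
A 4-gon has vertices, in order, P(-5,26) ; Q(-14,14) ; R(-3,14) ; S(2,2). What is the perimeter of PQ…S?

64

|PQ| = √((-9)² + (-12)²) = √225 = 15
|QR| = √((11)² + (0)²) = √121 = 11
|RS| = √((5)² + (-12)²) = √169 = 13
|SP| = √((-7)² + (24)²) = √625 = 25
Perimeter = 15 + 11 + 13 + 25 = 64.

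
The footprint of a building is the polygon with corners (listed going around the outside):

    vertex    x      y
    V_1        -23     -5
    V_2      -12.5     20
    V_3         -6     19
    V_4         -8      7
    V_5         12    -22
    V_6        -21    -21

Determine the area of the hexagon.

Σ = (-522.5) + (-117.5) + (110) + (92) + (-714) + (-378) = -1530
Area = |Σ|/2 = 765.

765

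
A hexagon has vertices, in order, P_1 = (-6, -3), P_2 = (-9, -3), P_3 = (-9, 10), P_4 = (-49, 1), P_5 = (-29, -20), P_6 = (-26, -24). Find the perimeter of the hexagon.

120

|P_1P_2| = √((-3)² + (0)²) = √9 = 3
|P_2P_3| = √((0)² + (13)²) = √169 = 13
|P_3P_4| = √((-40)² + (-9)²) = √1681 = 41
|P_4P_5| = √((20)² + (-21)²) = √841 = 29
|P_5P_6| = √((3)² + (-4)²) = √25 = 5
|P_6P_1| = √((20)² + (21)²) = √841 = 29
Perimeter = 3 + 13 + 41 + 29 + 5 + 29 = 120.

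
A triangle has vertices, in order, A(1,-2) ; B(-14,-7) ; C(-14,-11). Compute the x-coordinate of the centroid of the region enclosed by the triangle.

Apply the surveyor's formula. First the cross-terms c_i = x_i·y_{i+1} − x_{i+1}·y_i:
  -35, 56, 39  ⇒  2A = 60, A = 30.
Then Σ (x_i + x_{i+1})·c_i = -1620, so x̄ = -1620 / (6·30) = -9.

-9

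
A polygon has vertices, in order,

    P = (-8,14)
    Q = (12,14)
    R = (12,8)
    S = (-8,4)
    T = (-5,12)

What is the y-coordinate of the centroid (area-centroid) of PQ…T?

862/87

Apply the shoelace (surveyor's) formula. First the cross-terms c_i = x_i·y_{i+1} − x_{i+1}·y_i:
  -280, -72, 112, -76, 26  ⇒  2A = -290, A = -145.
Then Σ (y_i + y_{i+1})·c_i = -8620, so ȳ = -8620 / (6·(-145)) = 862/87.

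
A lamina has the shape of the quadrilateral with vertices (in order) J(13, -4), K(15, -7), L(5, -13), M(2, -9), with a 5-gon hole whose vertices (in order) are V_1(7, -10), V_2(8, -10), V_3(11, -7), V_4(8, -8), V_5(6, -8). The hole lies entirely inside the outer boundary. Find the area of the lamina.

Outer boundary:
Apply the shoelace formula: 2A = Σ (x_i·y_{i+1} − x_{i+1}·y_i), indices taken mod 4.
Σ = (-31) + (-160) + (-19) + (109) = -101
Area = |Σ|/2 = 50.5.
Hole:
V_1→V_2: (7)(-10) − (8)(-10) = 10
V_2→V_3: (8)(-7) − (11)(-10) = 54
V_3→V_4: (11)(-8) − (8)(-7) = -32
V_4→V_5: (8)(-8) − (6)(-8) = -16
V_5→V_1: (6)(-10) − (7)(-8) = -4
Σ = 12
Area = |Σ|/2 = 6.
Net area = 50.5 − 6 = 44.5.

44.5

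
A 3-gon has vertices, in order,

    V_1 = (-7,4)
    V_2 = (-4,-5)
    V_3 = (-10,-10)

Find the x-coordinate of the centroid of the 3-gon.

Apply the shoelace formula. First the cross-terms c_i = x_i·y_{i+1} − x_{i+1}·y_i:
  51, -10, -110  ⇒  2A = -69, A = -34.5.
Then Σ (x_i + x_{i+1})·c_i = 1449, so x̄ = 1449 / (6·(-34.5)) = -7.

-7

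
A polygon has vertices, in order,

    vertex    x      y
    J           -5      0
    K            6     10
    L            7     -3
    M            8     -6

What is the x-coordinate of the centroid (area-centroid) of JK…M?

259/93

Apply the shoelace formula. First the cross-terms c_i = x_i·y_{i+1} − x_{i+1}·y_i:
  -50, -88, -18, -30  ⇒  2A = -186, A = -93.
Then Σ (x_i + x_{i+1})·c_i = -1554, so x̄ = -1554 / (6·(-93)) = 259/93.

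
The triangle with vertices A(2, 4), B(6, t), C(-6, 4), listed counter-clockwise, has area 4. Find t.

The doubled signed area Σ (x_i y_{i+1} − x_{i+1} y_i) is linear in t.
With t=0 it equals -32; the coefficient of t is 8 (from the two edges through B).
So 8·t + -32 = 2·4 = 8 ⇒ t = 5.

5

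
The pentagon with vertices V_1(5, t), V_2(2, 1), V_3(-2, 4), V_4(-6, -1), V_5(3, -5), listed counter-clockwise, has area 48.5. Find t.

-2

The doubled signed area Σ (x_i y_{i+1} − x_{i+1} y_i) is linear in t.
With t=0 it equals 99; the coefficient of t is 1 (from the two edges through V_1).
So 1·t + 99 = 2·48.5 = 97 ⇒ t = -2.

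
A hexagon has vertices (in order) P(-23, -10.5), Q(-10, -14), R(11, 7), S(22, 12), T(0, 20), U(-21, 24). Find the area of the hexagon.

Cross-terms: 217, 84, -22, 440, 420, 772.5  ⇒  Σ = 1911.5
Area = |Σ|/2 = 955.75.

955.75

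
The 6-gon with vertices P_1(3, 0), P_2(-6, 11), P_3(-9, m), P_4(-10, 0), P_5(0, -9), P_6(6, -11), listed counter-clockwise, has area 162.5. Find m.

4

Write out the shoelace sum; only the two edges meeting at P_3 involve m:
2·Area = [((-6)·m − (-9)·11) + ((-9)·0 − (-10)·m)] + 210
       = 4·m + 309 = 325
⇒ m = 4.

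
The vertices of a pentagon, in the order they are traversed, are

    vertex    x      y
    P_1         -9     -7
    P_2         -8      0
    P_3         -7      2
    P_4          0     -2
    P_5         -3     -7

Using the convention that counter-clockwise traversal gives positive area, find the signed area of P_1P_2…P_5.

P_1→P_2: (-9)(0) − (-8)(-7) = -56
P_2→P_3: (-8)(2) − (-7)(0) = -16
P_3→P_4: (-7)(-2) − (0)(2) = 14
P_4→P_5: (0)(-7) − (-3)(-2) = -6
P_5→P_1: (-3)(-7) − (-9)(-7) = -42
Σ = -106
Signed area = Σ/2 = -53 (negative ⇒ clockwise traversal).

-53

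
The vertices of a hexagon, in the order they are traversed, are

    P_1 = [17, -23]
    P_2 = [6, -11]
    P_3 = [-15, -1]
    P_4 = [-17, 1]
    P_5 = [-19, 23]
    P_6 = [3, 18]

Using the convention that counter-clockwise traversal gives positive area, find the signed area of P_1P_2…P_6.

-705

Σ = (-49) + (-171) + (-32) + (-372) + (-411) + (-375) = -1410
Signed area = Σ/2 = -705 (negative ⇒ clockwise traversal).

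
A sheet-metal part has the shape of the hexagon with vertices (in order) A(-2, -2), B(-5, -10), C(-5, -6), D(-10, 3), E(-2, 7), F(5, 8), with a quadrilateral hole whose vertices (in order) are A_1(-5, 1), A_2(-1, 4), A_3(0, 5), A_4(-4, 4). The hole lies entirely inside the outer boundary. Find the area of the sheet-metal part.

91

Outer boundary:
A→B: (-2)(-10) − (-5)(-2) = 10
B→C: (-5)(-6) − (-5)(-10) = -20
C→D: (-5)(3) − (-10)(-6) = -75
D→E: (-10)(7) − (-2)(3) = -64
E→F: (-2)(8) − (5)(7) = -51
F→A: (5)(-2) − (-2)(8) = 6
Σ = -194
Area = |Σ|/2 = 97.
Hole:
Apply Gauss's area formula: 2A = Σ (x_i·y_{i+1} − x_{i+1}·y_i), indices taken mod 4.
Cross-terms: -19, -5, 20, 16  ⇒  Σ = 12
Area = |Σ|/2 = 6.
Net area = 97 − 6 = 91.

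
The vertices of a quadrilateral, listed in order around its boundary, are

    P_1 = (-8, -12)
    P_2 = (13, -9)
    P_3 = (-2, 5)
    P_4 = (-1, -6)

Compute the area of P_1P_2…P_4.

Σ = (228) + (47) + (17) + (-36) = 256
Area = |Σ|/2 = 128.

128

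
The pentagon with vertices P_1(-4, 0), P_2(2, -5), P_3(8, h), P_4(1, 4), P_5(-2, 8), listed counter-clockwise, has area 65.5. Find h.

Write out the shoelace sum; only the two edges meeting at P_3 involve h:
2·Area = [(2·h − 8·(-5)) + (8·4 − 1·h)] + 68
       = 1·h + 140 = 131
⇒ h = -9.

-9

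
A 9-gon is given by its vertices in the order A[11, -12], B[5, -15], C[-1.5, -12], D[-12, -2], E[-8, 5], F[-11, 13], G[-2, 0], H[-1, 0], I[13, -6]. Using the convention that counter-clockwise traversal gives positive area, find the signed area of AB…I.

-255.75

Σ = (-105) + (-82.5) + (-141) + (-76) + (-49) + (26) + (0) + (6) + (-90) = -511.5
Signed area = Σ/2 = -255.75 (negative ⇒ clockwise traversal).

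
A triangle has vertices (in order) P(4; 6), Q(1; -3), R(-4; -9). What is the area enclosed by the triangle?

Apply the shoelace formula: 2A = Σ (x_i·y_{i+1} − x_{i+1}·y_i), indices taken mod 3.
Σ = (-18) + (-21) + (12) = -27
Area = |Σ|/2 = 13.5.

13.5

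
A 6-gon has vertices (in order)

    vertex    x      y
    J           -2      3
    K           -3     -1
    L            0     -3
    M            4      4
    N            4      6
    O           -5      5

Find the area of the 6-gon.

Apply the shoelace (surveyor's) formula: 2A = Σ (x_i·y_{i+1} − x_{i+1}·y_i), indices taken mod 6.
J→K: (-2)(-1) − (-3)(3) = 11
K→L: (-3)(-3) − (0)(-1) = 9
L→M: (0)(4) − (4)(-3) = 12
M→N: (4)(6) − (4)(4) = 8
N→O: (4)(5) − (-5)(6) = 50
O→J: (-5)(3) − (-2)(5) = -5
Σ = 85
Area = |Σ|/2 = 42.5.

42.5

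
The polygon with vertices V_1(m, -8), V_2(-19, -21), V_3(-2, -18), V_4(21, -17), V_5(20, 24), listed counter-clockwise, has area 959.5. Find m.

-15

Write out the shoelace sum; only the two edges meeting at V_1 involve m:
2·Area = [(20·(-8) − m·24) + (m·(-21) − (-19)·(-8))] + 1556
       = -45·m + 1244 = 1919
⇒ m = -15.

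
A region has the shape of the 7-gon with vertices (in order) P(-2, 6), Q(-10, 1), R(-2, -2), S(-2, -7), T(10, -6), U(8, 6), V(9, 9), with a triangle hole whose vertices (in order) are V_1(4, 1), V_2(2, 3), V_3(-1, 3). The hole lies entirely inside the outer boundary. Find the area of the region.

Outer boundary:
Σ = (58) + (22) + (10) + (82) + (108) + (18) + (72) = 370
Area = |Σ|/2 = 185.
Hole:
Cross-terms: 10, 9, -13  ⇒  Σ = 6
Area = |Σ|/2 = 3.
Net area = 185 − 3 = 182.

182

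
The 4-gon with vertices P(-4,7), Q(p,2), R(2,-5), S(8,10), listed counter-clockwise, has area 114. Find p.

-7

Write out the shoelace sum; only the two edges meeting at Q involve p:
2·Area = [((-4)·2 − p·7) + (p·(-5) − 2·2)] + 156
       = -12·p + 144 = 228
⇒ p = -7.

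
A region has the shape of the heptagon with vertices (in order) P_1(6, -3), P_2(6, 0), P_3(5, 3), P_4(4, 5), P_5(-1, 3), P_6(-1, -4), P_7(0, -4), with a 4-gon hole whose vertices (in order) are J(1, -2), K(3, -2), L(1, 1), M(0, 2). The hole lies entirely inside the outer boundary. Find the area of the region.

Outer boundary:
Σ = (18) + (18) + (13) + (17) + (7) + (4) + (24) = 101
Area = |Σ|/2 = 50.5.
Hole:
Apply Gauss's area formula: 2A = Σ (x_i·y_{i+1} − x_{i+1}·y_i), indices taken mod 4.
Σ = (4) + (5) + (2) + (-2) = 9
Area = |Σ|/2 = 4.5.
Net area = 50.5 − 4.5 = 46.

46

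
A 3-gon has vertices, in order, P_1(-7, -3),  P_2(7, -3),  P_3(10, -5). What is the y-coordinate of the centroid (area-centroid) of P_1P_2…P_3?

-11/3

Apply the shoelace formula. First the cross-terms c_i = x_i·y_{i+1} − x_{i+1}·y_i:
  42, -5, -65  ⇒  2A = -28, A = -14.
Then Σ (y_i + y_{i+1})·c_i = 308, so ȳ = 308 / (6·(-14)) = -11/3.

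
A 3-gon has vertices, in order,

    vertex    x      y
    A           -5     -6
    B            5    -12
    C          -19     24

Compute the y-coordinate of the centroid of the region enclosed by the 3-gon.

Apply the surveyor's formula. First the cross-terms c_i = x_i·y_{i+1} − x_{i+1}·y_i:
  90, -108, 234  ⇒  2A = 216, A = 108.
Then Σ (y_i + y_{i+1})·c_i = 1296, so ȳ = 1296 / (6·108) = 2.

2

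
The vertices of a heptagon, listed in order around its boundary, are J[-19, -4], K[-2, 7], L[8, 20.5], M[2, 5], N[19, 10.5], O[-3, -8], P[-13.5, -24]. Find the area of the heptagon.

Σ = (-141) + (-97) + (-1) + (-74) + (-120.5) + (-36) + (-402) = -871.5
Area = |Σ|/2 = 435.75.

435.75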